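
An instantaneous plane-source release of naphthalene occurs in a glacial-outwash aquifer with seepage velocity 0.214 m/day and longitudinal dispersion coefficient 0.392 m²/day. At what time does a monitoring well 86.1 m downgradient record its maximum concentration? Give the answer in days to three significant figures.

For the 1D instantaneous-source solution, setting ∂C/∂t = 0 at fixed x gives v²t² + 2Dt − x² = 0, so t = (√(D² + v²x²) − D)/v².
√(D² + v²x²) = √(0.392² + 0.214² × 86.1²) = 18.43; v² = 0.045796.
t = (18.43 − 0.392)/0.045796 = 394 days (vs. the pure-advection estimate x/v = 402 d).

394 days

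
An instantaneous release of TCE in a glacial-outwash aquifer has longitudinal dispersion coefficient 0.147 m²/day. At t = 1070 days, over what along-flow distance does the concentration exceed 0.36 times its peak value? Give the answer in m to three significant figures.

50.7 m

The plume is Gaussian with σ = √(2Dt) = √(2 × 0.147 × 1070) = 17.74 m.
C/C_peak = exp(−Δx²/(2σ²)) = 0.36 ⇒ Δx = σ·√(−2 ln 0.36) = 17.74 × 1.429 = 25.35 m.
Width = 2Δx = 50.7 m.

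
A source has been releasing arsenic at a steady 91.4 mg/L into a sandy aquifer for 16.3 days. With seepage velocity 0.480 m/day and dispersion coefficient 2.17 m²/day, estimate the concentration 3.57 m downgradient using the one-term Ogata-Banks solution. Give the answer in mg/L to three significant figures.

63.4 mg/L

For a continuous step input, C/C₀ ≈ ½·erfc((x−vt)/(2√(Dt))).
vt = 0.480 × 16.3 = 7.824 m and 2√(Dt) = 2√(2.17 × 16.3) = 11.89 m.
Argument (x−vt)/(2√(Dt)) = (3.57 − 7.824)/11.89 = -0.3578; ½·erfc(-0.3578) = 0.6936.
C = 91.4 × 0.6936 = 63.4 mg/L.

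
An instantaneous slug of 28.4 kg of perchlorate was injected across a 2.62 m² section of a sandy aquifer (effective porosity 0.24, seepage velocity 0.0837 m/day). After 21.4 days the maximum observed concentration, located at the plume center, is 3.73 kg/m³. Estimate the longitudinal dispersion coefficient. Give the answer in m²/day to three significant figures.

0.545 m²/day

At the plume center C_max = M/(n_e·A·√(4πDt)), so D = M²/(4πt·(n_e·A·C_max)²).
n_e·A·C_max = 0.24 × 2.62 × 3.73 = 2.345 kg/m.
D = 28.4²/(4π × 21.4 × 2.345²) = 0.545 m²/day.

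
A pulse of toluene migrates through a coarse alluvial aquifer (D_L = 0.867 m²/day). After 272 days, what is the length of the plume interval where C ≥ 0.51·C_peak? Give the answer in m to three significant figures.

50.4 m

The plume is Gaussian with σ = √(2Dt) = √(2 × 0.867 × 272) = 21.72 m.
C/C_peak = exp(−Δx²/(2σ²)) = 0.51 ⇒ Δx = σ·√(−2 ln 0.51) = 21.72 × 1.160 = 25.20 m.
Width = 2Δx = 50.4 m.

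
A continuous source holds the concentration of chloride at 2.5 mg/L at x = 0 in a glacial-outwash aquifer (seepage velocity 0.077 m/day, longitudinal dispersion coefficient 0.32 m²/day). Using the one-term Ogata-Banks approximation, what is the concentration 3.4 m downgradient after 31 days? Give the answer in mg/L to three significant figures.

For a continuous step input, C/C₀ ≈ ½·erfc((x−vt)/(2√(Dt))).
vt = 0.077 × 31 = 2.387 m and 2√(Dt) = 2√(0.32 × 31) = 6.299 m.
Argument (x−vt)/(2√(Dt)) = (3.4 − 2.387)/6.299 = 0.1608; ½·erfc(0.1608) = 0.4101.
C = 2.5 × 0.4101 = 1.03 mg/L.

1.03 mg/L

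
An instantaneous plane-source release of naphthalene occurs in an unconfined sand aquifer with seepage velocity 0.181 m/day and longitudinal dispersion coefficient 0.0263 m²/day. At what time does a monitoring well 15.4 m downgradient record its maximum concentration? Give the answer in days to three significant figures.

84.3 days

For the 1D instantaneous-source solution, setting ∂C/∂t = 0 at fixed x gives v²t² + 2Dt − x² = 0, so t = (√(D² + v²x²) − D)/v².
√(D² + v²x²) = √(0.0263² + 0.181² × 15.4²) = 2.788; v² = 0.032761.
t = (2.788 − 0.0263)/0.032761 = 84.3 days (vs. the pure-advection estimate x/v = 85.1 d).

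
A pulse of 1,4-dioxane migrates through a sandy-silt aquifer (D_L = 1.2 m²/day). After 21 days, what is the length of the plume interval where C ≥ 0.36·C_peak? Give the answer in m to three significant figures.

The plume is Gaussian with σ = √(2Dt) = √(2 × 1.2 × 21) = 7.099 m.
C/C_peak = exp(−Δx²/(2σ²)) = 0.36 ⇒ Δx = σ·√(−2 ln 0.36) = 7.099 × 1.429 = 10.14 m.
Width = 2Δx = 20.3 m.

20.3 m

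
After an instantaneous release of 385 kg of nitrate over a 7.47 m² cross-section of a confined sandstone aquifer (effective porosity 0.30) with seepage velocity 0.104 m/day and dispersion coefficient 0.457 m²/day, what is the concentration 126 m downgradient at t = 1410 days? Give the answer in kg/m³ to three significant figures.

For an instantaneous plane source, C(x,t) = M/(n_e·A·√(4πDt)) · exp(−(x−vt)²/(4Dt)), with n_e·A the pore (flow) area.
Plume center vt = 0.104 × 1410 = 146.64 m, so the well at 126 m is 20.64 m upgradient of the peak.
√(4πDt) = 89.99 m, giving peak height M/(n_e·A·√(4πDt)) = 385/(0.30 × 7.47 × 89.99) = 1.909 kg/m³.
(x−vt)²/(4Dt) = (-20.64)²/(4 × 0.457 × 1410) = 0.1653; exp(−0.1653) = 0.8476.
C = 1.909 × 0.8476 = 1.62 kg/m³.

1.62 kg/m³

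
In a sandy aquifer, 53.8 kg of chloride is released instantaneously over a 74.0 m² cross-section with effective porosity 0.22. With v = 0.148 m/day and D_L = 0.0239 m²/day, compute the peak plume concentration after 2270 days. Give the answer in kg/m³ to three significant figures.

0.127 kg/m³

The peak of an instantaneous 1D plume sits at x = vt; there the Gaussian factor is 1 and C_max = M/(n_e·A·√(4πDt)), where n_e·A is the pore area the mass is dissolved in.
√(4πDt) = √(4π × 0.0239 × 2270) = 26.11 m, so C_max = 53.8/(0.22 × 74.0 × 26.11) = 0.127 kg/m³.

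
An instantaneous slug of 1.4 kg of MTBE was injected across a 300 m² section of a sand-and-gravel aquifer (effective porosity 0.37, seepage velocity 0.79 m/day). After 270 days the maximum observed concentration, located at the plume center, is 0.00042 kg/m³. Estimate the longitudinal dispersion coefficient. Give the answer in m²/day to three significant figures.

0.266 m²/day

At the plume center C_max = M/(n_e·A·√(4πDt)), so D = M²/(4πt·(n_e·A·C_max)²).
n_e·A·C_max = 0.37 × 300 × 0.00042 = 0.04662 kg/m.
D = 1.4²/(4π × 270 × 0.04662²) = 0.266 m²/day.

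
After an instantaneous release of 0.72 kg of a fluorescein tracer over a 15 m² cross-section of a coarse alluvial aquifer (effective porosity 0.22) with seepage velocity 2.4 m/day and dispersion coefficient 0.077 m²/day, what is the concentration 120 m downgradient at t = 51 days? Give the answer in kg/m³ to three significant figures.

For an instantaneous plane source, C(x,t) = M/(n_e·A·√(4πDt)) · exp(−(x−vt)²/(4Dt)), with n_e·A the pore (flow) area.
Plume center vt = 2.4 × 51 = 122.4 m, so the well at 120 m is 2.4 m upgradient of the peak.
√(4πDt) = 7.025 m, giving peak height M/(n_e·A·√(4πDt)) = 0.72/(0.22 × 15 × 7.025) = 0.03106 kg/m³.
(x−vt)²/(4Dt) = (-2.4)²/(4 × 0.077 × 51) = 0.3667; exp(−0.3667) = 0.6930.
C = 0.03106 × 0.6930 = 0.0215 kg/m³.

0.0215 kg/m³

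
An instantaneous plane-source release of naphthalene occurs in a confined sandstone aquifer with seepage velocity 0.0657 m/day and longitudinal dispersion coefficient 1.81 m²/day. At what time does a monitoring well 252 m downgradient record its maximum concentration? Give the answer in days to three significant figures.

For the 1D instantaneous-source solution, setting ∂C/∂t = 0 at fixed x gives v²t² + 2Dt − x² = 0, so t = (√(D² + v²x²) − D)/v².
√(D² + v²x²) = √(1.81² + 0.0657² × 252²) = 16.66; v² = 0.00431649.
t = (16.66 − 1.81)/0.00431649 = 3440 days (vs. the pure-advection estimate x/v = 3840 d).

3440 days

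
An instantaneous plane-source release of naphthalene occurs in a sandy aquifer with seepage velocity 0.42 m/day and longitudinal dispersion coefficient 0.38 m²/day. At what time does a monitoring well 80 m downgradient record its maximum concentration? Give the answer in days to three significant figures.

188 days

For the 1D instantaneous-source solution, setting ∂C/∂t = 0 at fixed x gives v²t² + 2Dt − x² = 0, so t = (√(D² + v²x²) − D)/v².
√(D² + v²x²) = √(0.38² + 0.42² × 80²) = 33.60; v² = 0.1764.
t = (33.60 − 0.38)/0.1764 = 188 days (vs. the pure-advection estimate x/v = 190 d).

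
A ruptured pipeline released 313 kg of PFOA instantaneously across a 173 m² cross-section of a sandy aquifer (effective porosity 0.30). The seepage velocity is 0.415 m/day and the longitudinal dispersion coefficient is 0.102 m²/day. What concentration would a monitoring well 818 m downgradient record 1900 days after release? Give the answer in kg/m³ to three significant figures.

For an instantaneous plane source, C(x,t) = M/(n_e·A·√(4πDt)) · exp(−(x−vt)²/(4Dt)), with n_e·A the pore (flow) area.
Plume center vt = 0.415 × 1900 = 788.5 m, so the well at 818 m is 29.5 m downgradient of the peak.
√(4πDt) = 49.35 m, giving peak height M/(n_e·A·√(4πDt)) = 313/(0.30 × 173 × 49.35) = 0.1222 kg/m³.
(x−vt)²/(4Dt) = (29.5)²/(4 × 0.102 × 1900) = 1.123; exp(−1.123) = 0.3253.
C = 0.1222 × 0.3253 = 0.0398 kg/m³.

0.0398 kg/m³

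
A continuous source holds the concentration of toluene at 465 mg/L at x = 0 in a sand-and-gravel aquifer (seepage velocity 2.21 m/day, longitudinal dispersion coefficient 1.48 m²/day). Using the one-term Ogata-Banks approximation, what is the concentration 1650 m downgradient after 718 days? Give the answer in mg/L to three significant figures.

39.6 mg/L

For a continuous step input, C/C₀ ≈ ½·erfc((x−vt)/(2√(Dt))).
vt = 2.21 × 718 = 1586.78 m and 2√(Dt) = 2√(1.48 × 718) = 65.20 m.
Argument (x−vt)/(2√(Dt)) = (1650 − 1586.78)/65.20 = 0.9696; ½·erfc(0.9696) = 0.08515.
C = 465 × 0.08515 = 39.6 mg/L.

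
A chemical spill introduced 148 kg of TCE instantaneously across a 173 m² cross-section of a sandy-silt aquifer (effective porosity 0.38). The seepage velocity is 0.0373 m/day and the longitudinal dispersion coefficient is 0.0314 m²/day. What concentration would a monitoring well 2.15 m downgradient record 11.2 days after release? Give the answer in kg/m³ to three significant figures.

0.127 kg/m³

For an instantaneous plane source, C(x,t) = M/(n_e·A·√(4πDt)) · exp(−(x−vt)²/(4Dt)), with n_e·A the pore (flow) area.
Plume center vt = 0.0373 × 11.2 = 0.41776 m, so the well at 2.15 m is 1.73224 m downgradient of the peak.
√(4πDt) = 2.102 m, giving peak height M/(n_e·A·√(4πDt)) = 148/(0.38 × 173 × 2.102) = 1.071 kg/m³.
(x−vt)²/(4Dt) = (1.73224)²/(4 × 0.0314 × 11.2) = 2.133; exp(−2.133) = 0.1185.
C = 1.071 × 0.1185 = 0.127 kg/m³.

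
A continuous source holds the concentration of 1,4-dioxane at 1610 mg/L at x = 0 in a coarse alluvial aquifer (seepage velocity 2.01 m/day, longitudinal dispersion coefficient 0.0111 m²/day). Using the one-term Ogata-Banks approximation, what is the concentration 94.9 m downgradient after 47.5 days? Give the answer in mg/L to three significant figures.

For a continuous step input, C/C₀ ≈ ½·erfc((x−vt)/(2√(Dt))).
vt = 2.01 × 47.5 = 95.475 m and 2√(Dt) = 2√(0.0111 × 47.5) = 1.452 m.
Argument (x−vt)/(2√(Dt)) = (94.9 − 95.475)/1.452 = -0.3960; ½·erfc(-0.3960) = 0.7123.
C = 1610 × 0.7123 = 1150 mg/L.

1150 mg/L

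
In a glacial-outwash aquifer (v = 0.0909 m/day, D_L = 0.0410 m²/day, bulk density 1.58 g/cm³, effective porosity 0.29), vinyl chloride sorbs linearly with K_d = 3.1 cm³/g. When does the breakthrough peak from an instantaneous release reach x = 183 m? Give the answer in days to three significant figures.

Retardation factor R = 1 + ρ_b·K_d/n = 1 + 1.58 × 3.1/0.29 = 17.89.
Sorption retards both mechanisms: v_R = v/R = 0.005081 m/day, D_R = D/R = 0.002292 m²/day.
Peak time from v_R²t² + 2D_R t − x² = 0: t = (√(D_R² + v_R²x²) − D_R)/v_R².
√(D_R² + v_R²x²) = √(0.002292² + 0.005081² × 183²) = 0.9298; v_R² = 2.582e-05.
t = (0.9298 − 0.002292)/2.582e-05 = 35900 days.

35900 days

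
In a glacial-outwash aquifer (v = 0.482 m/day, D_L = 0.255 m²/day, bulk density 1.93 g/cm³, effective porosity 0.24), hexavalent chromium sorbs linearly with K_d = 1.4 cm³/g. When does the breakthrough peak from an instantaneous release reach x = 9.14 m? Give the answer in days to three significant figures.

219 days

Retardation factor R = 1 + ρ_b·K_d/n = 1 + 1.93 × 1.4/0.24 = 12.26.
Sorption retards both mechanisms: v_R = v/R = 0.03931 m/day, D_R = D/R = 0.02080 m²/day.
Peak time from v_R²t² + 2D_R t − x² = 0: t = (√(D_R² + v_R²x²) − D_R)/v_R².
√(D_R² + v_R²x²) = √(0.02080² + 0.03931² × 9.14²) = 0.3599; v_R² = 0.001545.
t = (0.3599 − 0.02080)/0.001545 = 219 days.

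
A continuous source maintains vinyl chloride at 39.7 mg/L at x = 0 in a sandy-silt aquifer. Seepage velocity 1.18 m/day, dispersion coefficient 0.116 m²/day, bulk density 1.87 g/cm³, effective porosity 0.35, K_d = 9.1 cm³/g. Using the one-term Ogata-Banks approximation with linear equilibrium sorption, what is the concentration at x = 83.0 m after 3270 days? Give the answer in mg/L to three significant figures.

Retardation factor R = 1 + ρ_b·K_d/n = 1 + 1.87 × 9.1/0.35 = 49.62.
Sorption retards both mechanisms: v_R = v/R = 0.02378 m/day, D_R = D/R = 0.002338 m²/day.
v_R·t = 0.02378 × 3270 = 77.7606 m; 2√(D_R t) = 5.530 m; argument = (83.0 − 77.7606)/5.530 = 0.9475.
C = C₀ × ½·erfc(0.9475) = 39.7 × 0.09013 = 3.58 mg/L.

3.58 mg/L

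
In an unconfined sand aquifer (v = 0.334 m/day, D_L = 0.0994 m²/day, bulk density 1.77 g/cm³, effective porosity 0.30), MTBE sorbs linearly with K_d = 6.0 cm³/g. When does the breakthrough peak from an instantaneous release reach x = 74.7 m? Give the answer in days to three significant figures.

Retardation factor R = 1 + ρ_b·K_d/n = 1 + 1.77 × 6.0/0.30 = 36.40.
Sorption retards both mechanisms: v_R = v/R = 0.009176 m/day, D_R = D/R = 0.002731 m²/day.
Peak time from v_R²t² + 2D_R t − x² = 0: t = (√(D_R² + v_R²x²) − D_R)/v_R².
√(D_R² + v_R²x²) = √(0.002731² + 0.009176² × 74.7²) = 0.6855; v_R² = 8.420e-05.
t = (0.6855 − 0.002731)/8.420e-05 = 8110 days.

8110 days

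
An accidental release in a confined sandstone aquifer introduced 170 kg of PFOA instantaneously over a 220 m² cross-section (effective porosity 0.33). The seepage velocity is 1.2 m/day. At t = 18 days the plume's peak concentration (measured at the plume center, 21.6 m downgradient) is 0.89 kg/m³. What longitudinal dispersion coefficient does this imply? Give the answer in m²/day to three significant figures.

0.0306 m²/day

At the plume center C_max = M/(n_e·A·√(4πDt)), so D = M²/(4πt·(n_e·A·C_max)²).
n_e·A·C_max = 0.33 × 220 × 0.89 = 64.61 kg/m.
D = 170²/(4π × 18 × 64.61²) = 0.0306 m²/day.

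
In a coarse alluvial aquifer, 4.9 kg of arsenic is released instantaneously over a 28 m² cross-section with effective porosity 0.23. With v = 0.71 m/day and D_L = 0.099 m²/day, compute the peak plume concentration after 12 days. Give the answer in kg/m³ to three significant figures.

0.197 kg/m³

The peak of an instantaneous 1D plume sits at x = vt; there the Gaussian factor is 1 and C_max = M/(n_e·A·√(4πDt)), where n_e·A is the pore area the mass is dissolved in.
√(4πDt) = √(4π × 0.099 × 12) = 3.864 m, so C_max = 4.9/(0.23 × 28 × 3.864) = 0.197 kg/m³.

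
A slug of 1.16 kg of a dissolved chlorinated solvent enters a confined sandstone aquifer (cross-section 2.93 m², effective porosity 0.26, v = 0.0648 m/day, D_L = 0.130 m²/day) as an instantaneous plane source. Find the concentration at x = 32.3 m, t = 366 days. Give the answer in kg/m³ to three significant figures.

For an instantaneous plane source, C(x,t) = M/(n_e·A·√(4πDt)) · exp(−(x−vt)²/(4Dt)), with n_e·A the pore (flow) area.
Plume center vt = 0.0648 × 366 = 23.7168 m, so the well at 32.3 m is 8.5832 m downgradient of the peak.
√(4πDt) = 24.45 m, giving peak height M/(n_e·A·√(4πDt)) = 1.16/(0.26 × 2.93 × 24.45) = 0.06228 kg/m³.
(x−vt)²/(4Dt) = (8.5832)²/(4 × 0.130 × 366) = 0.3871; exp(−0.3871) = 0.6790.
C = 0.06228 × 0.6790 = 0.0423 kg/m³.

0.0423 kg/m³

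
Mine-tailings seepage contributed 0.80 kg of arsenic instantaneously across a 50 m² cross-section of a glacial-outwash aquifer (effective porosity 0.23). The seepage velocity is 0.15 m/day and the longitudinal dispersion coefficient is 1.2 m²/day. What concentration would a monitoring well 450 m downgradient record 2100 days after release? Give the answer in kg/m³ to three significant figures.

6.41e-05 kg/m³

For an instantaneous plane source, C(x,t) = M/(n_e·A·√(4πDt)) · exp(−(x−vt)²/(4Dt)), with n_e·A the pore (flow) area.
Plume center vt = 0.15 × 2100 = 315 m, so the well at 450 m is 135 m downgradient of the peak.
√(4πDt) = 178.0 m, giving peak height M/(n_e·A·√(4πDt)) = 0.80/(0.23 × 50 × 178.0) = 0.0003908 kg/m³.
(x−vt)²/(4Dt) = (135)²/(4 × 1.2 × 2100) = 1.808; exp(−1.808) = 0.1640.
C = 0.0003908 × 0.1640 = 6.41e-05 kg/m³.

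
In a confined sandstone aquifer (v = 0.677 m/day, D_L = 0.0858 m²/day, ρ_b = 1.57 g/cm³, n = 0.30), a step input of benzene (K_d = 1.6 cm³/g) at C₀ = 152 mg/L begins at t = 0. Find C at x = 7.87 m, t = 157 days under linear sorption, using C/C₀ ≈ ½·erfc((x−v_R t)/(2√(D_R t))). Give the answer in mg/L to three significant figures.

149 mg/L

Retardation factor R = 1 + ρ_b·K_d/n = 1 + 1.57 × 1.6/0.30 = 9.373.
Sorption retards both mechanisms: v_R = v/R = 0.07223 m/day, D_R = D/R = 0.009154 m²/day.
v_R·t = 0.07223 × 157 = 11.34011 m; 2√(D_R t) = 2.398 m; argument = (7.87 − 11.34011)/2.398 = -1.447.
C = C₀ × ½·erfc(-1.447) = 152 × 0.9796 = 149 mg/L.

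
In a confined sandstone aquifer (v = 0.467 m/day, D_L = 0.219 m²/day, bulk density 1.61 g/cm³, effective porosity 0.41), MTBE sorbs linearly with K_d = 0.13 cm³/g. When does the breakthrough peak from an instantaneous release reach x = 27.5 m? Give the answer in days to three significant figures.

87.4 days

Retardation factor R = 1 + ρ_b·K_d/n = 1 + 1.61 × 0.13/0.41 = 1.510.
Sorption retards both mechanisms: v_R = v/R = 0.3093 m/day, D_R = D/R = 0.1450 m²/day.
Peak time from v_R²t² + 2D_R t − x² = 0: t = (√(D_R² + v_R²x²) − D_R)/v_R².
√(D_R² + v_R²x²) = √(0.1450² + 0.3093² × 27.5²) = 8.507; v_R² = 0.09567.
t = (8.507 − 0.1450)/0.09567 = 87.4 days.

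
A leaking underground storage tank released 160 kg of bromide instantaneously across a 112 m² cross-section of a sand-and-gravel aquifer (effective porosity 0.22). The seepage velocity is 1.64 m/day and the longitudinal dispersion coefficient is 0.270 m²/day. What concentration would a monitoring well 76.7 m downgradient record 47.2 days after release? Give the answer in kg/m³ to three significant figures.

For an instantaneous plane source, C(x,t) = M/(n_e·A·√(4πDt)) · exp(−(x−vt)²/(4Dt)), with n_e·A the pore (flow) area.
Plume center vt = 1.64 × 47.2 = 77.408 m, so the well at 76.7 m is 0.708 m upgradient of the peak.
√(4πDt) = 12.65 m, giving peak height M/(n_e·A·√(4πDt)) = 160/(0.22 × 112 × 12.65) = 0.5133 kg/m³.
(x−vt)²/(4Dt) = (-0.708)²/(4 × 0.270 × 47.2) = 0.009833; exp(−0.009833) = 0.9902.
C = 0.5133 × 0.9902 = 0.508 kg/m³.

0.508 kg/m³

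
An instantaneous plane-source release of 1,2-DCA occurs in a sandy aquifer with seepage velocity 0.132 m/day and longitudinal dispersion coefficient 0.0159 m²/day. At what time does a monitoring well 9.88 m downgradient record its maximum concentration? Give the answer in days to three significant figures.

For the 1D instantaneous-source solution, setting ∂C/∂t = 0 at fixed x gives v²t² + 2Dt − x² = 0, so t = (√(D² + v²x²) − D)/v².
√(D² + v²x²) = √(0.0159² + 0.132² × 9.88²) = 1.304; v² = 0.017424.
t = (1.304 − 0.0159)/0.017424 = 73.9 days (vs. the pure-advection estimate x/v = 74.8 d).

73.9 days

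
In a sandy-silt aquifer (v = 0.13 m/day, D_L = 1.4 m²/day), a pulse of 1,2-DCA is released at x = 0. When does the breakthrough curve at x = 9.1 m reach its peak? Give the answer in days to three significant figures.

25.6 days

For the 1D instantaneous-source solution, setting ∂C/∂t = 0 at fixed x gives v²t² + 2Dt − x² = 0, so t = (√(D² + v²x²) − D)/v².
√(D² + v²x²) = √(1.4² + 0.13² × 9.1²) = 1.833; v² = 0.0169.
t = (1.833 − 1.4)/0.0169 = 25.6 days (vs. the pure-advection estimate x/v = 70.0 d).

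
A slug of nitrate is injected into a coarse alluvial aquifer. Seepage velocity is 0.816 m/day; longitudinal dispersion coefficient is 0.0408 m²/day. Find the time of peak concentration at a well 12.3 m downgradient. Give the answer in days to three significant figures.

For the 1D instantaneous-source solution, setting ∂C/∂t = 0 at fixed x gives v²t² + 2Dt − x² = 0, so t = (√(D² + v²x²) − D)/v².
√(D² + v²x²) = √(0.0408² + 0.816² × 12.3²) = 10.04; v² = 0.665856.
t = (10.04 − 0.0408)/0.665856 = 15.0 days (vs. the pure-advection estimate x/v = 15.1 d).

15.0 days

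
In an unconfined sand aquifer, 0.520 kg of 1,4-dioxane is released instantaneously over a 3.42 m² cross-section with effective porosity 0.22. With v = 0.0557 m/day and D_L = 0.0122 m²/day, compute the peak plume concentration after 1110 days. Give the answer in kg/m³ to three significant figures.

0.0530 kg/m³

The peak of an instantaneous 1D plume sits at x = vt; there the Gaussian factor is 1 and C_max = M/(n_e·A·√(4πDt)), where n_e·A is the pore area the mass is dissolved in.
√(4πDt) = √(4π × 0.0122 × 1110) = 13.05 m, so C_max = 0.520/(0.22 × 3.42 × 13.05) = 0.0530 kg/m³.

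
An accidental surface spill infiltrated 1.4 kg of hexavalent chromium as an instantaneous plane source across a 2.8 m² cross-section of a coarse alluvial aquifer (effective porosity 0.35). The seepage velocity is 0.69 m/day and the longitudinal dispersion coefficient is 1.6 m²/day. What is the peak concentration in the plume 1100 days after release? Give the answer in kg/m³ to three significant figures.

0.00961 kg/m³

The peak of an instantaneous 1D plume sits at x = vt; there the Gaussian factor is 1 and C_max = M/(n_e·A·√(4πDt)), where n_e·A is the pore area the mass is dissolved in.
√(4πDt) = √(4π × 1.6 × 1100) = 148.7 m, so C_max = 1.4/(0.35 × 2.8 × 148.7) = 0.00961 kg/m³.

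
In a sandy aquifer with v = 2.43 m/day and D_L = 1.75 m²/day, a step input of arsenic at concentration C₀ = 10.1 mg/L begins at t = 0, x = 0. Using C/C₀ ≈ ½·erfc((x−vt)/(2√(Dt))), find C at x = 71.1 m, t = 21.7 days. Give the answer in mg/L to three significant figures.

0.177 mg/L

For a continuous step input, C/C₀ ≈ ½·erfc((x−vt)/(2√(Dt))).
vt = 2.43 × 21.7 = 52.731 m and 2√(Dt) = 2√(1.75 × 21.7) = 12.32 m.
Argument (x−vt)/(2√(Dt)) = (71.1 − 52.731)/12.32 = 1.491; ½·erfc(1.491) = 0.01749.
C = 10.1 × 0.01749 = 0.177 mg/L.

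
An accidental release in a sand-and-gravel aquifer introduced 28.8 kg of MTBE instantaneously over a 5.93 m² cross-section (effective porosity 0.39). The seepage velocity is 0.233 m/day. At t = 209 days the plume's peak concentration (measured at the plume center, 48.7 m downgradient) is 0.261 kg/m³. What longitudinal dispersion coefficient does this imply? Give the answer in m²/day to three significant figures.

At the plume center C_max = M/(n_e·A·√(4πDt)), so D = M²/(4πt·(n_e·A·C_max)²).
n_e·A·C_max = 0.39 × 5.93 × 0.261 = 0.6036 kg/m.
D = 28.8²/(4π × 209 × 0.6036²) = 0.867 m²/day.

0.867 m²/day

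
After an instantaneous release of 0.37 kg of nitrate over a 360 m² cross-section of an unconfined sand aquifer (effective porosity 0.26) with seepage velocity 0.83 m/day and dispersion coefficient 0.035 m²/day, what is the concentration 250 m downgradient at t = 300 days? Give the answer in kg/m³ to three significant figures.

0.000336 kg/m³

For an instantaneous plane source, C(x,t) = M/(n_e·A·√(4πDt)) · exp(−(x−vt)²/(4Dt)), with n_e·A the pore (flow) area.
Plume center vt = 0.83 × 300 = 249 m, so the well at 250 m is 1 m downgradient of the peak.
√(4πDt) = 11.49 m, giving peak height M/(n_e·A·√(4πDt)) = 0.37/(0.26 × 360 × 11.49) = 0.0003440 kg/m³.
(x−vt)²/(4Dt) = (1)²/(4 × 0.035 × 300) = 0.02381; exp(−0.02381) = 0.9765.
C = 0.0003440 × 0.9765 = 0.000336 kg/m³.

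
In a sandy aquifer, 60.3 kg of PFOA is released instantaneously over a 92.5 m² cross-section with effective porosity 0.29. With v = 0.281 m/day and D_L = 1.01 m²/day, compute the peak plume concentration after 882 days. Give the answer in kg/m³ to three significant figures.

0.0212 kg/m³

The peak of an instantaneous 1D plume sits at x = vt; there the Gaussian factor is 1 and C_max = M/(n_e·A·√(4πDt)), where n_e·A is the pore area the mass is dissolved in.
√(4πDt) = √(4π × 1.01 × 882) = 105.8 m, so C_max = 60.3/(0.29 × 92.5 × 105.8) = 0.0212 kg/m³.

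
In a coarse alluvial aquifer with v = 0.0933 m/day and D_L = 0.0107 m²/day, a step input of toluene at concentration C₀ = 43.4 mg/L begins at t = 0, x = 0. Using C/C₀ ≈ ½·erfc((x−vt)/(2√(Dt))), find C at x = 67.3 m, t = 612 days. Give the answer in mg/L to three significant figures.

0.105 mg/L

For a continuous step input, C/C₀ ≈ ½·erfc((x−vt)/(2√(Dt))).
vt = 0.0933 × 612 = 57.0996 m and 2√(Dt) = 2√(0.0107 × 612) = 5.118 m.
Argument (x−vt)/(2√(Dt)) = (67.3 − 57.0996)/5.118 = 1.993; ½·erfc(1.993) = 0.002412.
C = 43.4 × 0.002412 = 0.105 mg/L.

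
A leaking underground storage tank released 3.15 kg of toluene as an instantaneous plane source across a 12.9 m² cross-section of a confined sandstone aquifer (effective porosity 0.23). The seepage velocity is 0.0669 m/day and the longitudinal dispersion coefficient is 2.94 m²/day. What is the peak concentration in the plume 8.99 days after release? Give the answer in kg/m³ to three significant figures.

The peak of an instantaneous 1D plume sits at x = vt; there the Gaussian factor is 1 and C_max = M/(n_e·A·√(4πDt)), where n_e·A is the pore area the mass is dissolved in.
√(4πDt) = √(4π × 2.94 × 8.99) = 18.22 m, so C_max = 3.15/(0.23 × 12.9 × 18.22) = 0.0583 kg/m³.

0.0583 kg/m³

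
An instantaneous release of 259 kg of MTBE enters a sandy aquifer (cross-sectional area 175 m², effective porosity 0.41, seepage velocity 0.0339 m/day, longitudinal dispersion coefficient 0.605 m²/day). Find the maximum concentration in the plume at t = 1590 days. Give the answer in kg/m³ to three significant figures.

0.0328 kg/m³

The peak of an instantaneous 1D plume sits at x = vt; there the Gaussian factor is 1 and C_max = M/(n_e·A·√(4πDt)), where n_e·A is the pore area the mass is dissolved in.
√(4πDt) = √(4π × 0.605 × 1590) = 109.9 m, so C_max = 259/(0.41 × 175 × 109.9) = 0.0328 kg/m³.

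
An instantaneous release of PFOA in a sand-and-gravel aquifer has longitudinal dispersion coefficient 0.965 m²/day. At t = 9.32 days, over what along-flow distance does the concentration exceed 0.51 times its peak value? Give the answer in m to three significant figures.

9.84 m

The plume is Gaussian with σ = √(2Dt) = √(2 × 0.965 × 9.32) = 4.241 m.
C/C_peak = exp(−Δx²/(2σ²)) = 0.51 ⇒ Δx = σ·√(−2 ln 0.51) = 4.241 × 1.160 = 4.920 m.
Width = 2Δx = 9.84 m.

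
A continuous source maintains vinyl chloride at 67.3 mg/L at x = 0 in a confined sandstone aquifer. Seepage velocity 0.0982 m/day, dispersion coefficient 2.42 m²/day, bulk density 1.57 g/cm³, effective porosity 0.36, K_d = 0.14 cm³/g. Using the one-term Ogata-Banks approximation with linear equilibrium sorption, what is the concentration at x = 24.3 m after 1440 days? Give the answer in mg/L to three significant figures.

Retardation factor R = 1 + ρ_b·K_d/n = 1 + 1.57 × 0.14/0.36 = 1.611.
Sorption retards both mechanisms: v_R = v/R = 0.06096 m/day, D_R = D/R = 1.502 m²/day.
v_R·t = 0.06096 × 1440 = 87.7824 m; 2√(D_R t) = 93.01 m; argument = (24.3 − 87.7824)/93.01 = -0.6825.
C = C₀ × ½·erfc(-0.6825) = 67.3 × 0.8328 = 56.0 mg/L.

56.0 mg/L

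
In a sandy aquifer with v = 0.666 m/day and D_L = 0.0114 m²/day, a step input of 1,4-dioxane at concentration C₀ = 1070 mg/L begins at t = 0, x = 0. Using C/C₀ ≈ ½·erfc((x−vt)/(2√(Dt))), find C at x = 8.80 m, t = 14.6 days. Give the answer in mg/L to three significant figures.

1010 mg/L

For a continuous step input, C/C₀ ≈ ½·erfc((x−vt)/(2√(Dt))).
vt = 0.666 × 14.6 = 9.7236 m and 2√(Dt) = 2√(0.0114 × 14.6) = 0.8159 m.
Argument (x−vt)/(2√(Dt)) = (8.80 − 9.7236)/0.8159 = -1.132; ½·erfc(-1.132) = 0.9453.
C = 1070 × 0.9453 = 1010 mg/L.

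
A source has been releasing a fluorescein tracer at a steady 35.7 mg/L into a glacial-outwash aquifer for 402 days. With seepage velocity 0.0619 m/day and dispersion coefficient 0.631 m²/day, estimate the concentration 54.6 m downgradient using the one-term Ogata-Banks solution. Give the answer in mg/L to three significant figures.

3.34 mg/L

For a continuous step input, C/C₀ ≈ ½·erfc((x−vt)/(2√(Dt))).
vt = 0.0619 × 402 = 24.8838 m and 2√(Dt) = 2√(0.631 × 402) = 31.85 m.
Argument (x−vt)/(2√(Dt)) = (54.6 − 24.8838)/31.85 = 0.9330; ½·erfc(0.9330) = 0.09351.
C = 35.7 × 0.09351 = 3.34 mg/L.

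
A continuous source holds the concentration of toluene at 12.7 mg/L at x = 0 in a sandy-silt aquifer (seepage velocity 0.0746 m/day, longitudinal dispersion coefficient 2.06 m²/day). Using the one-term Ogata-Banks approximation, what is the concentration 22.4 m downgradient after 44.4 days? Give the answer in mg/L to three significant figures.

For a continuous step input, C/C₀ ≈ ½·erfc((x−vt)/(2√(Dt))).
vt = 0.0746 × 44.4 = 3.31224 m and 2√(Dt) = 2√(2.06 × 44.4) = 19.13 m.
Argument (x−vt)/(2√(Dt)) = (22.4 − 3.31224)/19.13 = 0.9978; ½·erfc(0.9978) = 0.07911.
C = 12.7 × 0.07911 = 1.00 mg/L.

1.00 mg/L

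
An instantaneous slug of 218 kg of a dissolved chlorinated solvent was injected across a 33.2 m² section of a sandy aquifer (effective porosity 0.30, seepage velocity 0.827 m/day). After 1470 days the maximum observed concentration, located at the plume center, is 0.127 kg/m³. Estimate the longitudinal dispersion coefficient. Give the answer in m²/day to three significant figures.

At the plume center C_max = M/(n_e·A·√(4πDt)), so D = M²/(4πt·(n_e·A·C_max)²).
n_e·A·C_max = 0.30 × 33.2 × 0.127 = 1.265 kg/m.
D = 218²/(4π × 1470 × 1.265²) = 1.61 m²/day.

1.61 m²/day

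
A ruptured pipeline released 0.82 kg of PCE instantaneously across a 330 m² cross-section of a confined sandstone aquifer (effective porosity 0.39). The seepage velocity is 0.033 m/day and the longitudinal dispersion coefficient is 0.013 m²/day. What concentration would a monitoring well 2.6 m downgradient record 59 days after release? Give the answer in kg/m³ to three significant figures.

0.00179 kg/m³

For an instantaneous plane source, C(x,t) = M/(n_e·A·√(4πDt)) · exp(−(x−vt)²/(4Dt)), with n_e·A the pore (flow) area.
Plume center vt = 0.033 × 59 = 1.947 m, so the well at 2.6 m is 0.653 m downgradient of the peak.
√(4πDt) = 3.105 m, giving peak height M/(n_e·A·√(4πDt)) = 0.82/(0.39 × 330 × 3.105) = 0.002052 kg/m³.
(x−vt)²/(4Dt) = (0.653)²/(4 × 0.013 × 59) = 0.1390; exp(−0.1390) = 0.8702.
C = 0.002052 × 0.8702 = 0.00179 kg/m³.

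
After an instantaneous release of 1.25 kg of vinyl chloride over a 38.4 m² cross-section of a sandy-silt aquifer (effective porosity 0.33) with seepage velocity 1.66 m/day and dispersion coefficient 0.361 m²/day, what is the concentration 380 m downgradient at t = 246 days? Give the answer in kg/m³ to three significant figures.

0.000307 kg/m³

For an instantaneous plane source, C(x,t) = M/(n_e·A·√(4πDt)) · exp(−(x−vt)²/(4Dt)), with n_e·A the pore (flow) area.
Plume center vt = 1.66 × 246 = 408.36 m, so the well at 380 m is 28.36 m upgradient of the peak.
√(4πDt) = 33.41 m, giving peak height M/(n_e·A·√(4πDt)) = 1.25/(0.33 × 38.4 × 33.41) = 0.002952 kg/m³.
(x−vt)²/(4Dt) = (-28.36)²/(4 × 0.361 × 246) = 2.264; exp(−2.264) = 0.1039.
C = 0.002952 × 0.1039 = 0.000307 kg/m³.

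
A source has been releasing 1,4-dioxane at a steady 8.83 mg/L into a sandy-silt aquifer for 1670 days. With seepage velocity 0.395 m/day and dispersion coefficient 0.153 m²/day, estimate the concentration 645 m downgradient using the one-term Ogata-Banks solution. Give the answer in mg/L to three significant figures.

For a continuous step input, C/C₀ ≈ ½·erfc((x−vt)/(2√(Dt))).
vt = 0.395 × 1670 = 659.65 m and 2√(Dt) = 2√(0.153 × 1670) = 31.97 m.
Argument (x−vt)/(2√(Dt)) = (645 − 659.65)/31.97 = -0.4582; ½·erfc(-0.4582) = 0.7415.
C = 8.83 × 0.7415 = 6.55 mg/L.

6.55 mg/L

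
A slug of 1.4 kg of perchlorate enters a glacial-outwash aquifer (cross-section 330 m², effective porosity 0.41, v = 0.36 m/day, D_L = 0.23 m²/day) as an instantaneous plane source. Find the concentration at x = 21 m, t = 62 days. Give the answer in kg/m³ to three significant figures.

0.000750 kg/m³

For an instantaneous plane source, C(x,t) = M/(n_e·A·√(4πDt)) · exp(−(x−vt)²/(4Dt)), with n_e·A the pore (flow) area.
Plume center vt = 0.36 × 62 = 22.32 m, so the well at 21 m is 1.32 m upgradient of the peak.
√(4πDt) = 13.39 m, giving peak height M/(n_e·A·√(4πDt)) = 1.4/(0.41 × 330 × 13.39) = 0.0007728 kg/m³.
(x−vt)²/(4Dt) = (-1.32)²/(4 × 0.23 × 62) = 0.03055; exp(−0.03055) = 0.9699.
C = 0.0007728 × 0.9699 = 0.000750 kg/m³.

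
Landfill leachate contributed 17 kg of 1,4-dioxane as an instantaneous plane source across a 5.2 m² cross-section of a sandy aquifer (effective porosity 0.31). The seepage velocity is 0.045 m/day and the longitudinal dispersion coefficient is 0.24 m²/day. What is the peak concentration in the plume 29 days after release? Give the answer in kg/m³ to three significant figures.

The peak of an instantaneous 1D plume sits at x = vt; there the Gaussian factor is 1 and C_max = M/(n_e·A·√(4πDt)), where n_e·A is the pore area the mass is dissolved in.
√(4πDt) = √(4π × 0.24 × 29) = 9.352 m, so C_max = 17/(0.31 × 5.2 × 9.352) = 1.13 kg/m³.

1.13 kg/m³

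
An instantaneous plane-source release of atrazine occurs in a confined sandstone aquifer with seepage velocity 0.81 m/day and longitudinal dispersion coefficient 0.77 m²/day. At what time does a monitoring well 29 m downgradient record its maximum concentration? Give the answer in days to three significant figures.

34.6 days

For the 1D instantaneous-source solution, setting ∂C/∂t = 0 at fixed x gives v²t² + 2Dt − x² = 0, so t = (√(D² + v²x²) − D)/v².
√(D² + v²x²) = √(0.77² + 0.81² × 29²) = 23.50; v² = 0.6561.
t = (23.50 − 0.77)/0.6561 = 34.6 days (vs. the pure-advection estimate x/v = 35.8 d).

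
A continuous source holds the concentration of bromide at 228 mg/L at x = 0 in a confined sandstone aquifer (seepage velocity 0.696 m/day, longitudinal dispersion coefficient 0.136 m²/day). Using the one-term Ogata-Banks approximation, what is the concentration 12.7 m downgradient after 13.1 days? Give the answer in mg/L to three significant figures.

6.58 mg/L

For a continuous step input, C/C₀ ≈ ½·erfc((x−vt)/(2√(Dt))).
vt = 0.696 × 13.1 = 9.1176 m and 2√(Dt) = 2√(0.136 × 13.1) = 2.670 m.
Argument (x−vt)/(2√(Dt)) = (12.7 − 9.1176)/2.670 = 1.342; ½·erfc(1.342) = 0.02886.
C = 228 × 0.02886 = 6.58 mg/L.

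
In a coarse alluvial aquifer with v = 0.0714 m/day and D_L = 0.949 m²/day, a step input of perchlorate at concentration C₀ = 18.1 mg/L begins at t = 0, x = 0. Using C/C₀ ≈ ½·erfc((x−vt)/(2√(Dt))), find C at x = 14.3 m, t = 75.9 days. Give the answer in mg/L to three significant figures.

4.16 mg/L

For a continuous step input, C/C₀ ≈ ½·erfc((x−vt)/(2√(Dt))).
vt = 0.0714 × 75.9 = 5.41926 m and 2√(Dt) = 2√(0.949 × 75.9) = 16.97 m.
Argument (x−vt)/(2√(Dt)) = (14.3 − 5.41926)/16.97 = 0.5233; ½·erfc(0.5233) = 0.2296.
C = 18.1 × 0.2296 = 4.16 mg/L.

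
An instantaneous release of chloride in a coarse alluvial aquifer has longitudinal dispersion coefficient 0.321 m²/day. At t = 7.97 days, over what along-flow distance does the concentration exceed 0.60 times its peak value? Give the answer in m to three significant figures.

4.57 m

The plume is Gaussian with σ = √(2Dt) = √(2 × 0.321 × 7.97) = 2.262 m.
C/C_peak = exp(−Δx²/(2σ²)) = 0.60 ⇒ Δx = σ·√(−2 ln 0.60) = 2.262 × 1.011 = 2.287 m.
Width = 2Δx = 4.57 m.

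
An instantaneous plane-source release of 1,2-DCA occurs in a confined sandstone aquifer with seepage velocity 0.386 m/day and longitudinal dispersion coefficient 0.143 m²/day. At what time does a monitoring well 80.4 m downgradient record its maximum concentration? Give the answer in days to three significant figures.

For the 1D instantaneous-source solution, setting ∂C/∂t = 0 at fixed x gives v²t² + 2Dt − x² = 0, so t = (√(D² + v²x²) − D)/v².
√(D² + v²x²) = √(0.143² + 0.386² × 80.4²) = 31.03; v² = 0.148996.
t = (31.03 − 0.143)/0.148996 = 207 days (vs. the pure-advection estimate x/v = 208 d).

207 days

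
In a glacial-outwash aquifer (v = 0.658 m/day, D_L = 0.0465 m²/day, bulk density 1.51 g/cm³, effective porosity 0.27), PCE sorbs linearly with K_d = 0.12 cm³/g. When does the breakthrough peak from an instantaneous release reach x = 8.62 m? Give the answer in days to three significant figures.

21.7 days

Retardation factor R = 1 + ρ_b·K_d/n = 1 + 1.51 × 0.12/0.27 = 1.671.
Sorption retards both mechanisms: v_R = v/R = 0.3938 m/day, D_R = D/R = 0.02783 m²/day.
Peak time from v_R²t² + 2D_R t − x² = 0: t = (√(D_R² + v_R²x²) − D_R)/v_R².
√(D_R² + v_R²x²) = √(0.02783² + 0.3938² × 8.62²) = 3.395; v_R² = 0.1551.
t = (3.395 − 0.02783)/0.1551 = 21.7 days.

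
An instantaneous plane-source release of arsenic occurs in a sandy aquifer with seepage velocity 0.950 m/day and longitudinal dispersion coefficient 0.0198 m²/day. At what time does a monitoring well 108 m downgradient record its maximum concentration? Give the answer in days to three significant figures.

For the 1D instantaneous-source solution, setting ∂C/∂t = 0 at fixed x gives v²t² + 2Dt − x² = 0, so t = (√(D² + v²x²) − D)/v².
√(D² + v²x²) = √(0.0198² + 0.950² × 108²) = 102.6; v² = 0.9025.
t = (102.6 − 0.0198)/0.9025 = 114 days (vs. the pure-advection estimate x/v = 114 d).

114 days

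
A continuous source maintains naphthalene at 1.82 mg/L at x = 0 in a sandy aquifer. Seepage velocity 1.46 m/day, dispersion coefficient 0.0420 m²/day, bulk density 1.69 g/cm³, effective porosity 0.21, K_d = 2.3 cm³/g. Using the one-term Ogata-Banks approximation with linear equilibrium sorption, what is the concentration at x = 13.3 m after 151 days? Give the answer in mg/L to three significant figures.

0.0119 mg/L

Retardation factor R = 1 + ρ_b·K_d/n = 1 + 1.69 × 2.3/0.21 = 19.51.
Sorption retards both mechanisms: v_R = v/R = 0.07483 m/day, D_R = D/R = 0.002153 m²/day.
v_R·t = 0.07483 × 151 = 11.29933 m; 2√(D_R t) = 1.140 m; argument = (13.3 − 11.29933)/1.140 = 1.755.
C = C₀ × ½·erfc(1.755) = 1.82 × 0.006533 = 0.0119 mg/L.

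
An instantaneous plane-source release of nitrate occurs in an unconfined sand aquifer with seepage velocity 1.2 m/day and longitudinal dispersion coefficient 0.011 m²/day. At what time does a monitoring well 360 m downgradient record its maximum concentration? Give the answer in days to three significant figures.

300 days

For the 1D instantaneous-source solution, setting ∂C/∂t = 0 at fixed x gives v²t² + 2Dt − x² = 0, so t = (√(D² + v²x²) − D)/v².
√(D² + v²x²) = √(0.011² + 1.2² × 360²) = 432.0; v² = 1.44.
t = (432.0 − 0.011)/1.44 = 300 days (vs. the pure-advection estimate x/v = 300 d).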